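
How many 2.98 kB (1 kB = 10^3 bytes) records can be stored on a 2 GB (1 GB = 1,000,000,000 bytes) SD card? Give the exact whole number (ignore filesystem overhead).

Capacity: 2 GB = 2,000,000,000 bytes
Per item: 2.98 kB = 2,980 bytes
⌊2,000,000,000 / 2,980⌋ = 671,140

671,140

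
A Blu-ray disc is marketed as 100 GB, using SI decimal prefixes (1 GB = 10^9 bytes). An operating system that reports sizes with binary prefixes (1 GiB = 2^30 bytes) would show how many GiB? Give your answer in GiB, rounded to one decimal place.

100 GB × 1,000,000,000 bytes/GB = 100,000,000,000 bytes
1 GiB = 2^30 bytes = 1,073,741,824 bytes
100,000,000,000 / 1,073,741,824 = 93.1 GiB

93.1 GiB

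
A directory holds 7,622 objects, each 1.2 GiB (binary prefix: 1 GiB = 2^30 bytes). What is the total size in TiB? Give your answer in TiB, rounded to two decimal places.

8.93 TiB

Total = 7,622 × 1.2 GiB = 9146.4 GiB
= 9146.4 × 1,073,741,824 bytes = 9,820,872,219,033.6 bytes
1 TiB = 1,099,511,627,776 bytes
9,820,872,219,033.6 / 1,099,511,627,776 = 8.93 TiB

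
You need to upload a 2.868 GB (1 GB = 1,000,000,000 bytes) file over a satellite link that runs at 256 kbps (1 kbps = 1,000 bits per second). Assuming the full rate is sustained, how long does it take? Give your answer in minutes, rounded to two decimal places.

2.868 GB = 2,868,000,000 bytes = 22,944,000,000 bits
256 kbps = 256,000 bits/s
time = 22,944,000,000 / 256,000 = 89,625.000 s
89,625.000 s / 60 = 1,493.75 minutes

1,493.75 minutes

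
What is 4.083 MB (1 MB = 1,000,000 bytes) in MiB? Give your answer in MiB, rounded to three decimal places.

3.894 MiB

4.083 MB × 1,000,000 bytes/MB = 4,083,000 bytes
1 MiB = 1,048,576 bytes
4,083,000 / 1,048,576 = 3.894 MiB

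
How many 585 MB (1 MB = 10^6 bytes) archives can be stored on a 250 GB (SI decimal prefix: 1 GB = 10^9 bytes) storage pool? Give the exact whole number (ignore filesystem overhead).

Capacity: 250 GB = 250,000,000,000 bytes
Per item: 585 MB = 585,000,000 bytes
⌊250,000,000,000 / 585,000,000⌋ = 427

427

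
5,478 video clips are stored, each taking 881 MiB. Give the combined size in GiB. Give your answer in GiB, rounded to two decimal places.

Total = 5,478 × 881 MiB = 4,826,118 MiB
= 4,826,118 × 1,048,576 bytes = 5,060,551,507,968 bytes
1 GiB = 1,073,741,824 bytes
5,060,551,507,968 / 1,073,741,824 = 4,713.01 GiB

4,713.01 GiB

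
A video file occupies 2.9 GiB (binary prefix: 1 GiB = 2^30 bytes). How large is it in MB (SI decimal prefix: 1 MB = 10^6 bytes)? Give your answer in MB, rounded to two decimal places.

3,113.85 MB

2.9 GiB × 1,073,741,824 bytes/GiB = 3,113,851,289.6 bytes
1 MB = 1,000,000 bytes
3,113,851,289.6 / 1,000,000 = 3,113.85 MB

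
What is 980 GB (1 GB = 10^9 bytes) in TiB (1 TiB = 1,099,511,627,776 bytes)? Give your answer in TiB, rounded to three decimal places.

980 GB = 980 × 10^9 bytes = 980,000,000,000 bytes
1 TiB = 2^40 bytes = 1,099,511,627,776 bytes
980,000,000,000 / 1,099,511,627,776 = 0.891 TiB

0.891 TiB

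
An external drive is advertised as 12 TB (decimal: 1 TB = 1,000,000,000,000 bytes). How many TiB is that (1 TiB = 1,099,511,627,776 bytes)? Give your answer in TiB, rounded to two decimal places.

12 TB × 1,000,000,000,000 bytes/TB = 12,000,000,000,000 bytes
1 TiB = 1,099,511,627,776 bytes
12,000,000,000,000 / 1,099,511,627,776 = 10.91 TiB

10.91 TiB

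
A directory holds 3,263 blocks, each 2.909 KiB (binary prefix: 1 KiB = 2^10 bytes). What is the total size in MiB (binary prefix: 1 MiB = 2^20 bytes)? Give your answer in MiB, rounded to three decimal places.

Total = 3,263 × 2.909 KiB = 9492.067 KiB
= 9492.067 × 1,024 bytes = 9,719,876.608 bytes
1 MiB = 1,048,576 bytes
9,719,876.608 / 1,048,576 = 9.270 MiB

9.270 MiB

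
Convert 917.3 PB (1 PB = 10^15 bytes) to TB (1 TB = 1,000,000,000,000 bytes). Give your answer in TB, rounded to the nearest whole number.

917,300 TB

917.3 PB = 917.3 × 10^15 bytes = 917,300,000,000,000,000 bytes
1 TB = 10^12 bytes = 1,000,000,000,000 bytes
917,300,000,000,000,000 / 1,000,000,000,000 = 917,300 TB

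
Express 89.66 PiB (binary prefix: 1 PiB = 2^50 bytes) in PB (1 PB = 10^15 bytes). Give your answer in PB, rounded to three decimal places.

89.66 PiB = 89.66 × 2^50 bytes = 100,948,185,647,509,667.84 bytes
1 PB = 10^15 bytes = 1,000,000,000,000,000 bytes
100,948,185,647,509,667.84 / 1,000,000,000,000,000 = 100.948 PB

100.948 PB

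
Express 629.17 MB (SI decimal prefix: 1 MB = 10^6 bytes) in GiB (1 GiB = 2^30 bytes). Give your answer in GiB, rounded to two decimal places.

629.17 MB = 629.17 × 10^6 bytes = 629,170,000 bytes
1 GiB = 2^30 bytes = 1,073,741,824 bytes
629,170,000 / 1,073,741,824 = 0.59 GiB

0.59 GiB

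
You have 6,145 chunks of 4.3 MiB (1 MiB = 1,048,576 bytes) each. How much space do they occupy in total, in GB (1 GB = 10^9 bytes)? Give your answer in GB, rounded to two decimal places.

27.71 GB

Total = 6,145 × 4.3 MiB = 26423.5 MiB
= 26423.5 × 1,048,576 bytes = 27,707,047,936 bytes
1 GB = 1,000,000,000 bytes
27,707,047,936 / 1,000,000,000 = 27.71 GB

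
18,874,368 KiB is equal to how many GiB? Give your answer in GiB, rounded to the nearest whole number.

18 GiB

18,874,368 KiB = 18,874,368 × 2^10 bytes = 19,327,352,832 bytes
1 GiB = 1,073,741,824 bytes
19,327,352,832 / 1,073,741,824 = 18 GiB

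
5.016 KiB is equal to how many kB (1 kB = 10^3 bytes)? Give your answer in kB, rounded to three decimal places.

5.016 KiB = 5.016 × 2^10 bytes = 5,136.384 bytes
1 kB = 10^3 bytes = 1,000 bytes
5,136.384 / 1,000 = 5.136 kB

5.136 kB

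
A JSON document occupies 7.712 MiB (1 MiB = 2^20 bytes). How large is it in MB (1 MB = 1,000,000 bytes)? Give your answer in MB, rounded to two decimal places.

8.09 MB

7.712 MiB = 7.712 × 2^20 bytes = 8,086,618.112 bytes
1 MB = 10^6 bytes = 1,000,000 bytes
8,086,618.112 / 1,000,000 = 8.09 MB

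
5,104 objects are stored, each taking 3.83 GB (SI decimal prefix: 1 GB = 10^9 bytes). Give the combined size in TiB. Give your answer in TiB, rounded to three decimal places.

17.779 TiB

Total = 5,104 × 3.83 GB = 19548.32 GB
= 19548.32 × 1,000,000,000 bytes = 19,548,320,000,000 bytes
1 TiB = 1,099,511,627,776 bytes
19,548,320,000,000 / 1,099,511,627,776 = 17.779 TiB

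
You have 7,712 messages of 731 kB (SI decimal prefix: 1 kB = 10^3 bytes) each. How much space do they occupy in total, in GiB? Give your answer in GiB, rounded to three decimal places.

5.250 GiB

Total = 7,712 × 731 kB = 5,637,472 kB
= 5,637,472 × 1,000 bytes = 5,637,472,000 bytes
1 GiB = 1,073,741,824 bytes
5,637,472,000 / 1,073,741,824 = 5.250 GiB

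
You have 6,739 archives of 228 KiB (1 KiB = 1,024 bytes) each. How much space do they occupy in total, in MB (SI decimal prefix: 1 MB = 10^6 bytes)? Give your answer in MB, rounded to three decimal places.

Total = 6,739 × 228 KiB = 1,536,492 KiB
= 1,536,492 × 1,024 bytes = 1,573,367,808 bytes
1 MB = 1,000,000 bytes
1,573,367,808 / 1,000,000 = 1,573.368 MB

1,573.368 MB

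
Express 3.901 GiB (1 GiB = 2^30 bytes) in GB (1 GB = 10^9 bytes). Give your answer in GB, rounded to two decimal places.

4.19 GB

3.901 GiB × 1,073,741,824 bytes/GiB = 4,188,666,855.424 bytes
1 GB = 10^9 bytes = 1,000,000,000 bytes
4,188,666,855.424 / 1,000,000,000 = 4.19 GB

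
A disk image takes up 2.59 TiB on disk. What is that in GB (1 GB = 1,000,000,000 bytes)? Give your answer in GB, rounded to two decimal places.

2.59 TiB = 2.59 × 2^40 bytes = 2,847,735,115,939.84 bytes
1 GB = 1,000,000,000 bytes
2,847,735,115,939.84 / 1,000,000,000 = 2,847.74 GB

2,847.74 GB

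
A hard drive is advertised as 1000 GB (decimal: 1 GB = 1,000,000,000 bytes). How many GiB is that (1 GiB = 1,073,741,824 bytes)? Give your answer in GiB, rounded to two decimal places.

1000 GB = 1000 × 10^9 bytes = 1,000,000,000,000 bytes
1 GiB = 2^30 bytes = 1,073,741,824 bytes
1,000,000,000,000 / 1,073,741,824 = 931.32 GiB

931.32 GiB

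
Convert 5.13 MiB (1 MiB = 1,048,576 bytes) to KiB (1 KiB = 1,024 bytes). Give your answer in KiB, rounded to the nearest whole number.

5,253 KiB

5.13 MiB × 1,048,576 bytes/MiB = 5,379,194.88 bytes
1 KiB = 2^10 bytes = 1,024 bytes
5,379,194.88 / 1,024 = 5,253 KiB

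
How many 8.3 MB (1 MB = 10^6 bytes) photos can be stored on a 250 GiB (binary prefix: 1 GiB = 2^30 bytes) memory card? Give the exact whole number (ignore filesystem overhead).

Capacity: 250 GiB = 268,435,456,000 bytes
Per item: 8.3 MB = 8,300,000 bytes
⌊268,435,456,000 / 8,300,000⌋ = 32,341

32,341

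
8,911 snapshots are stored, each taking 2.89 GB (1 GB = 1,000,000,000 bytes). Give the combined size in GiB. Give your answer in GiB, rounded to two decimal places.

23,984.15 GiB

Total = 8,911 × 2.89 GB = 25752.79 GB
= 25752.79 × 1,000,000,000 bytes = 25,752,790,000,000 bytes
1 GiB = 1,073,741,824 bytes
25,752,790,000,000 / 1,073,741,824 = 23,984.15 GiB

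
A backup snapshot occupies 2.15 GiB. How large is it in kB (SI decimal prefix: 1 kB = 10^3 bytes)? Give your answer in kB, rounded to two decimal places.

2,308,544.92 kB

2.15 GiB × 1,073,741,824 bytes/GiB = 2,308,544,921.6 bytes
1 kB = 10^3 bytes = 1,000 bytes
2,308,544,921.6 / 1,000 = 2,308,544.92 kB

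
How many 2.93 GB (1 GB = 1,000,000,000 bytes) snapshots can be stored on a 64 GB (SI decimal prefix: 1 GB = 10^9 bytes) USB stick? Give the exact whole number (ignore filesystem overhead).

Capacity: 64 GB = 64,000,000,000 bytes
Per item: 2.93 GB = 2,930,000,000 bytes
⌊64,000,000,000 / 2,930,000,000⌋ = 21

21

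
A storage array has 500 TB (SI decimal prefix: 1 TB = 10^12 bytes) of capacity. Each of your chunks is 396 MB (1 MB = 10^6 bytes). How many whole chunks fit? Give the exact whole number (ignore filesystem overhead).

1,262,626

Capacity: 500 TB = 500,000,000,000,000 bytes
Per item: 396 MB = 396,000,000 bytes
⌊500,000,000,000,000 / 396,000,000⌋ = 1,262,626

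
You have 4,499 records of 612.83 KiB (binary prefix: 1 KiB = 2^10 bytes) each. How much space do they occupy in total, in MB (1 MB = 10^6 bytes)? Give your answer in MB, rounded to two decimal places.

Total = 4,499 × 612.83 KiB = 2757122.17 KiB
= 2757122.17 × 1,024 bytes = 2,823,293,102.08 bytes
1 MB = 1,000,000 bytes
2,823,293,102.08 / 1,000,000 = 2,823.29 MB

2,823.29 MB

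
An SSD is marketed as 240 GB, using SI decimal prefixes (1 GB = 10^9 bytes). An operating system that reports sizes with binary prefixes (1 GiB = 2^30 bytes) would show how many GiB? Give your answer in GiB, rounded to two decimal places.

240 GB × 1,000,000,000 bytes/GB = 240,000,000,000 bytes
1 GiB = 1,073,741,824 bytes
240,000,000,000 / 1,073,741,824 = 223.52 GiB

223.52 GiB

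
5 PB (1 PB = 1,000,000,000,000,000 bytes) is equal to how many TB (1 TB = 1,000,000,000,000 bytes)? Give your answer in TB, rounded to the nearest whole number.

5 PB = 5 × 10^15 bytes = 5,000,000,000,000,000 bytes
1 TB = 1,000,000,000,000 bytes
5,000,000,000,000,000 / 1,000,000,000,000 = 5,000 TB

5,000 TB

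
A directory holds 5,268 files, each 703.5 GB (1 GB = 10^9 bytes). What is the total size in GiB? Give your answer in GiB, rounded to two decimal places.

Total = 5,268 × 703.5 GB = 3,706,038 GB
= 3,706,038 × 1,000,000,000 bytes = 3,706,038,000,000,000 bytes
1 GiB = 1,073,741,824 bytes
3,706,038,000,000,000 / 1,073,741,824 = 3,451,516.85 GiB

3,451,516.85 GiB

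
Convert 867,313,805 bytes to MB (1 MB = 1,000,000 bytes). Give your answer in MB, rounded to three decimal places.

867,313,805 bytes given.
1 MB = 1,000,000 bytes
867,313,805 / 1,000,000 = 867.314 MB

867.314 MB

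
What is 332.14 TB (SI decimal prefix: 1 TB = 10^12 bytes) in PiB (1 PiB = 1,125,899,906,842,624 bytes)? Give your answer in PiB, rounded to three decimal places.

332.14 TB × 1,000,000,000,000 bytes/TB = 332,140,000,000,000 bytes
1 PiB = 2^50 bytes = 1,125,899,906,842,624 bytes
332,140,000,000,000 / 1,125,899,906,842,624 = 0.295 PiB

0.295 PiB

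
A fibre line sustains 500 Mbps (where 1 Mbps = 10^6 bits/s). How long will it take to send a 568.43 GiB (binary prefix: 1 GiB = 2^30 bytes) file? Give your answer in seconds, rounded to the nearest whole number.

568.43 GiB = 610,347,065,016.32 bytes = 4,882,776,520,130.56 bits
500 Mbps = 500,000,000 bits/s
time = 4,882,776,520,130.56 / 500,000,000 = 9,766 s

9,766 seconds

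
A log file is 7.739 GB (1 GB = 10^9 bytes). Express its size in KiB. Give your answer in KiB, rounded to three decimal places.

7,557,617.188 KiB

7.739 GB × 1,000,000,000 bytes/GB = 7,739,000,000 bytes
1 KiB = 2^10 bytes = 1,024 bytes
7,739,000,000 / 1,024 = 7,557,617.188 KiB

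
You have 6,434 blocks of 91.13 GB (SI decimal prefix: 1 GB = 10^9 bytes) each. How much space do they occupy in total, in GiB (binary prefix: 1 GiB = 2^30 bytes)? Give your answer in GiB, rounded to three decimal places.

546,062.756 GiB

Total = 6,434 × 91.13 GB = 586330.42 GB
= 586330.42 × 1,000,000,000 bytes = 586,330,420,000,000 bytes
1 GiB = 1,073,741,824 bytes
586,330,420,000,000 / 1,073,741,824 = 546,062.756 GiB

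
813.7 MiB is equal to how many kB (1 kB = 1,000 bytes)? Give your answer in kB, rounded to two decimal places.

813.7 MiB = 813.7 × 2^20 bytes = 853,226,291.2 bytes
1 kB = 1,000 bytes
853,226,291.2 / 1,000 = 853,226.29 kB

853,226.29 kB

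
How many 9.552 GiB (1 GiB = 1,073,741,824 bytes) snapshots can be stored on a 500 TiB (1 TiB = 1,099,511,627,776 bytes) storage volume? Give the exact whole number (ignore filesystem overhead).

53,601

Capacity: 500 TiB = 549,755,813,888,000 bytes
Per item: 9.552 GiB = 10,256,381,902.848 bytes
⌊549,755,813,888,000 / 10,256,381,902.848⌋ = 53,601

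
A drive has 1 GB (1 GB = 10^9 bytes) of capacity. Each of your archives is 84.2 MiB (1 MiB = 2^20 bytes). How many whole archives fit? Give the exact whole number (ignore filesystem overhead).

11

Capacity: 1 GB = 1,000,000,000 bytes
Per item: 84.2 MiB = 88,290,099.2 bytes
⌊1,000,000,000 / 88,290,099.2⌋ = 11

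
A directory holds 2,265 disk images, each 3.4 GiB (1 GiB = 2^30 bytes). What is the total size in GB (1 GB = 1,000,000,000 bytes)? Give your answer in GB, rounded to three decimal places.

Total = 2,265 × 3.4 GiB = 7701 GiB
= 7701 × 1,073,741,824 bytes = 8,268,885,786,624 bytes
1 GB = 1,000,000,000 bytes
8,268,885,786,624 / 1,000,000,000 = 8,268.886 GB

8,268.886 GB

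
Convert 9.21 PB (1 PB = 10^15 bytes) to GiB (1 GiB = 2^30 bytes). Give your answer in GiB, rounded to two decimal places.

8,577,480.91 GiB

9.21 PB × 1,000,000,000,000,000 bytes/PB = 9,210,000,000,000,000 bytes
1 GiB = 2^30 bytes = 1,073,741,824 bytes
9,210,000,000,000,000 / 1,073,741,824 = 8,577,480.91 GiB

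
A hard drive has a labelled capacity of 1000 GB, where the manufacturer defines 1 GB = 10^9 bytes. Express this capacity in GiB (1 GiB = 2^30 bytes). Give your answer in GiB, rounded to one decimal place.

931.3 GiB

1000 GB = 1000 × 10^9 bytes = 1,000,000,000,000 bytes
1 GiB = 2^30 bytes = 1,073,741,824 bytes
1,000,000,000,000 / 1,073,741,824 = 931.3 GiB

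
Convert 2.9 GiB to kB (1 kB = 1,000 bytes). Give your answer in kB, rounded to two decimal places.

2.9 GiB = 2.9 × 2^30 bytes = 3,113,851,289.6 bytes
1 kB = 1,000 bytes
3,113,851,289.6 / 1,000 = 3,113,851.29 kB

3,113,851.29 kB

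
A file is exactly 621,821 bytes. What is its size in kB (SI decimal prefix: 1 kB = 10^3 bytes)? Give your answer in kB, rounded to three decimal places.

621.821 kB

621,821 bytes given.
1 kB = 10^3 bytes = 1,000 bytes
621,821 / 1,000 = 621.821 kB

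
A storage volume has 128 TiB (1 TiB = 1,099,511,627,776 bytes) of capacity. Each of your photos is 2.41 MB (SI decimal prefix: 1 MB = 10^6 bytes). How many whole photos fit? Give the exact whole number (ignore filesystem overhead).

58,397,298

Capacity: 128 TiB = 140,737,488,355,328 bytes
Per item: 2.41 MB = 2,410,000 bytes
⌊140,737,488,355,328 / 2,410,000⌋ = 58,397,298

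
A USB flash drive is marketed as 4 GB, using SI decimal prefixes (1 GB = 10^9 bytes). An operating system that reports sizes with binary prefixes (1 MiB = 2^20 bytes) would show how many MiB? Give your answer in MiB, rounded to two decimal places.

4 GB = 4 × 10^9 bytes = 4,000,000,000 bytes
1 MiB = 2^20 bytes = 1,048,576 bytes
4,000,000,000 / 1,048,576 = 3,814.70 MiB

3,814.70 MiB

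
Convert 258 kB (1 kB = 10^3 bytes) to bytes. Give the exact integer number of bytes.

258 × 1,000 = 258,000 bytes

258,000 bytes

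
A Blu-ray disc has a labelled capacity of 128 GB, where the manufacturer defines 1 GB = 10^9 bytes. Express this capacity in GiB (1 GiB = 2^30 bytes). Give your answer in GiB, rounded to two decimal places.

119.21 GiB

128 GB × 1,000,000,000 bytes/GB = 128,000,000,000 bytes
1 GiB = 1,073,741,824 bytes
128,000,000,000 / 1,073,741,824 = 119.21 GiB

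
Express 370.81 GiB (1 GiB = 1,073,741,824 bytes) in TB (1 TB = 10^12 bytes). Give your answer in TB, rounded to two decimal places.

370.81 GiB = 370.81 × 2^30 bytes = 398,154,205,757.44 bytes
1 TB = 10^12 bytes = 1,000,000,000,000 bytes
398,154,205,757.44 / 1,000,000,000,000 = 0.40 TB

0.40 TB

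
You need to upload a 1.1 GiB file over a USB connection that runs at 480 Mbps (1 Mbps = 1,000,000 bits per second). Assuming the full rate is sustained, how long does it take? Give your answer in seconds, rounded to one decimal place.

1.1 GiB = 1,181,116,006.4 bytes = 9,448,928,051.2 bits
480 Mbps = 480,000,000 bits/s
time = 9,448,928,051.2 / 480,000,000 = 19.7 s

19.7 seconds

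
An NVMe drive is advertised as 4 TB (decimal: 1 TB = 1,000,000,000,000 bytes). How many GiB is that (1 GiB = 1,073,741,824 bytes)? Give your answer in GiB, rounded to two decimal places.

3,725.29 GiB

4 TB × 1,000,000,000,000 bytes/TB = 4,000,000,000,000 bytes
1 GiB = 1,073,741,824 bytes
4,000,000,000,000 / 1,073,741,824 = 3,725.29 GiB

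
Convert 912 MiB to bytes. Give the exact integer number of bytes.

912 × 1,048,576 = 956,301,312 bytes  (1 MiB = 2^20 bytes)

956,301,312 bytes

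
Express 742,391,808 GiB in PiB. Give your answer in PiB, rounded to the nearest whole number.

742,391,808 GiB × 1,073,741,824 bytes/GiB = 797,137,134,044,577,792 bytes
1 PiB = 1,125,899,906,842,624 bytes
797,137,134,044,577,792 / 1,125,899,906,842,624 = 708 PiB

708 PiB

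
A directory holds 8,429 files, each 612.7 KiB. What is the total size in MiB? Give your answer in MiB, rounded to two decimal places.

Total = 8,429 × 612.7 KiB = 5164448.3 KiB
= 5164448.3 × 1,024 bytes = 5,288,395,059.2 bytes
1 MiB = 1,048,576 bytes
5,288,395,059.2 / 1,048,576 = 5,043.41 MiB

5,043.41 MiB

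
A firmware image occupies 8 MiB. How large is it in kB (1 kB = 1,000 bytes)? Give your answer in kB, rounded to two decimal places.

8 MiB = 8 × 2^20 bytes = 8,388,608 bytes
1 kB = 1,000 bytes
8,388,608 / 1,000 = 8,388.61 kB

8,388.61 kB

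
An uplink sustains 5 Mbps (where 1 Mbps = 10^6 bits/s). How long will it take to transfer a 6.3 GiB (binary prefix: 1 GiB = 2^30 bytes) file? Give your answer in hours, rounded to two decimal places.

3.01 hours

6.3 GiB = 6,764,573,491.2 bytes = 54,116,587,929.6 bits
5 Mbps = 5,000,000 bits/s
time = 54,116,587,929.6 / 5,000,000 = 10,823.3176 s
10,823.3176 s / 3600 = 3.01 hours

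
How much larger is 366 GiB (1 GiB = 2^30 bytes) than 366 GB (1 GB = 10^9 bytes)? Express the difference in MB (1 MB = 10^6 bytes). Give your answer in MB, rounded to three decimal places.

366 GiB = 366 × 1,073,741,824 = 392,989,507,584 bytes
366 GB = 366 × 1,000,000,000 = 366,000,000,000 bytes
difference = 26,989,507,584 bytes
26,989,507,584 / 1,000,000 = 26,989.508 MB

26,989.508 MB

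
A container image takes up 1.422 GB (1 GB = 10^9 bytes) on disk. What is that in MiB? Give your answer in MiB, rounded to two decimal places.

1,356.12 MiB

1.422 GB = 1.422 × 10^9 bytes = 1,422,000,000 bytes
1 MiB = 1,048,576 bytes
1,422,000,000 / 1,048,576 = 1,356.12 MiB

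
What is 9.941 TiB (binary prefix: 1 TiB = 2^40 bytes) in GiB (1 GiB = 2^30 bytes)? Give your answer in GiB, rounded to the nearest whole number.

9.941 TiB = 9.941 × 2^40 bytes = 10,930,245,091,721.216 bytes
1 GiB = 1,073,741,824 bytes
10,930,245,091,721.216 / 1,073,741,824 = 10,180 GiB

10,180 GiB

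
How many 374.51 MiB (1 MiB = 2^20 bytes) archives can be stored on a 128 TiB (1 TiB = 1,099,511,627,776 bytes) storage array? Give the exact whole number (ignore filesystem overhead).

Capacity: 128 TiB = 140,737,488,355,328 bytes
Per item: 374.51 MiB = 392,702,197.76 bytes
⌊140,737,488,355,328 / 392,702,197.76⌋ = 358,382

358,382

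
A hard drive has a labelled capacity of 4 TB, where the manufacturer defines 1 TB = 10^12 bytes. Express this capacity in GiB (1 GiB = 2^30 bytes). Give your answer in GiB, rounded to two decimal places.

4 TB = 4 × 10^12 bytes = 4,000,000,000,000 bytes
1 GiB = 2^30 bytes = 1,073,741,824 bytes
4,000,000,000,000 / 1,073,741,824 = 3,725.29 GiB

3,725.29 GiB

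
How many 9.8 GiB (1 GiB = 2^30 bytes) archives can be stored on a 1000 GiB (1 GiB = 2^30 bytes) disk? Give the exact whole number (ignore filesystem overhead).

Capacity: 1000 GiB = 1,073,741,824,000 bytes
Per item: 9.8 GiB = 10,522,669,875.2 bytes
⌊1,073,741,824,000 / 10,522,669,875.2⌋ = 102

102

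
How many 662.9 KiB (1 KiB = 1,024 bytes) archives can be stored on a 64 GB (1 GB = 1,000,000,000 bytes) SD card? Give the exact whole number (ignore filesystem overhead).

94,282

Capacity: 64 GB = 64,000,000,000 bytes
Per item: 662.9 KiB = 678,809.6 bytes
⌊64,000,000,000 / 678,809.6⌋ = 94,282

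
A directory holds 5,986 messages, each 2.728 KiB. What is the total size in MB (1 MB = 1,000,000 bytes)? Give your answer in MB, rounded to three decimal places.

16.722 MB

Total = 5,986 × 2.728 KiB = 16329.808 KiB
= 16329.808 × 1,024 bytes = 16,721,723.392 bytes
1 MB = 1,000,000 bytes
16,721,723.392 / 1,000,000 = 16.722 MB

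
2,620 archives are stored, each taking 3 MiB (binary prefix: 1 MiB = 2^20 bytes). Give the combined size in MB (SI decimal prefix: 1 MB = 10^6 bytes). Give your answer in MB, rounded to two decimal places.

Total = 2,620 × 3 MiB = 7860 MiB
= 7860 × 1,048,576 bytes = 8,241,807,360 bytes
1 MB = 1,000,000 bytes
8,241,807,360 / 1,000,000 = 8,241.81 MB

8,241.81 MB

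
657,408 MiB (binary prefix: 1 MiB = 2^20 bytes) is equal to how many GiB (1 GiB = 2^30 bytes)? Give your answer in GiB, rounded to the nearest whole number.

657,408 MiB = 657,408 × 2^20 bytes = 689,342,251,008 bytes
1 GiB = 2^30 bytes = 1,073,741,824 bytes
689,342,251,008 / 1,073,741,824 = 642 GiB

642 GiB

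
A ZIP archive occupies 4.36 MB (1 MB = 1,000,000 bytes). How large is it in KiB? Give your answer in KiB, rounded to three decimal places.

4,257.813 KiB

4.36 MB = 4.36 × 10^6 bytes = 4,360,000 bytes
1 KiB = 2^10 bytes = 1,024 bytes
4,360,000 / 1,024 = 4,257.813 KiB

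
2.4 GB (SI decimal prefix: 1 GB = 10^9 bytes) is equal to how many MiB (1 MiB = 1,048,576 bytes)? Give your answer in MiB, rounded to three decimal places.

2.4 GB = 2.4 × 10^9 bytes = 2,400,000,000 bytes
1 MiB = 1,048,576 bytes
2,400,000,000 / 1,048,576 = 2,288.818 MiB

2,288.818 MiB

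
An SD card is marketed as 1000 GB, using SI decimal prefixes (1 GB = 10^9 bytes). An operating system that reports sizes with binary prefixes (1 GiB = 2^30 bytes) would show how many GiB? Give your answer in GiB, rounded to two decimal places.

1000 GB × 1,000,000,000 bytes/GB = 1,000,000,000,000 bytes
1 GiB = 1,073,741,824 bytes
1,000,000,000,000 / 1,073,741,824 = 931.32 GiB

931.32 GiB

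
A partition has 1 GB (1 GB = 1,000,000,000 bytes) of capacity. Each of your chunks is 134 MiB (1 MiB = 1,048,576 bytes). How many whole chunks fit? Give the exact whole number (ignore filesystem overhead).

Capacity: 1 GB = 1,000,000,000 bytes
Per item: 134 MiB = 140,509,184 bytes
⌊1,000,000,000 / 140,509,184⌋ = 7

7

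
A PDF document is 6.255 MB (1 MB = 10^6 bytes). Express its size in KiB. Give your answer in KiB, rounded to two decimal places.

6,108.40 KiB

6.255 MB × 1,000,000 bytes/MB = 6,255,000 bytes
1 KiB = 2^10 bytes = 1,024 bytes
6,255,000 / 1,024 = 6,108.40 KiB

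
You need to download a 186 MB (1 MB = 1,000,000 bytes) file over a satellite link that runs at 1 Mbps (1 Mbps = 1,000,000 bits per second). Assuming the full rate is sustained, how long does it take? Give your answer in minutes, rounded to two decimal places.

186 MB = 186,000,000 bytes = 1,488,000,000 bits
1 Mbps = 1,000,000 bits/s
time = 1,488,000,000 / 1,000,000 = 1,488.000 s
1,488.000 s / 60 = 24.80 minutes

24.80 minutes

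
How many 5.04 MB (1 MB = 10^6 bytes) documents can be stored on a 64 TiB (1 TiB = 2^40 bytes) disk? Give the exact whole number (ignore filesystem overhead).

Capacity: 64 TiB = 70,368,744,177,664 bytes
Per item: 5.04 MB = 5,040,000 bytes
⌊70,368,744,177,664 / 5,040,000⌋ = 13,962,052

13,962,052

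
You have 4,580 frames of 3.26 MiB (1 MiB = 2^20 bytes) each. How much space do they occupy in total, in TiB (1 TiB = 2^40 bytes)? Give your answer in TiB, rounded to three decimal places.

0.014 TiB

Total = 4,580 × 3.26 MiB = 14930.8 MiB
= 14930.8 × 1,048,576 bytes = 15,656,078,540.8 bytes
1 TiB = 1,099,511,627,776 bytes
15,656,078,540.8 / 1,099,511,627,776 = 0.014 TiB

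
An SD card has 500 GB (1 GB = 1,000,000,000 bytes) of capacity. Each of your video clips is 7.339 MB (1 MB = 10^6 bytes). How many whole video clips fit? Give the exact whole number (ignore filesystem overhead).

Capacity: 500 GB = 500,000,000,000 bytes
Per item: 7.339 MB = 7,339,000 bytes
⌊500,000,000,000 / 7,339,000⌋ = 68,129

68,129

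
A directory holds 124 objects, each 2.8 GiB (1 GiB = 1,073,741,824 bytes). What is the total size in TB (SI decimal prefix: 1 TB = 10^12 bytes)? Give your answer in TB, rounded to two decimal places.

0.37 TB

Total = 124 × 2.8 GiB = 347.2 GiB
= 347.2 × 1,073,741,824 bytes = 372,803,161,292.8 bytes
1 TB = 1,000,000,000,000 bytes
372,803,161,292.8 / 1,000,000,000,000 = 0.37 TB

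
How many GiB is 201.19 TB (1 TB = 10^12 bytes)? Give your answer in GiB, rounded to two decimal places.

201.19 TB × 1,000,000,000,000 bytes/TB = 201,190,000,000,000 bytes
1 GiB = 2^30 bytes = 1,073,741,824 bytes
201,190,000,000,000 / 1,073,741,824 = 187,372.79 GiB

187,372.79 GiB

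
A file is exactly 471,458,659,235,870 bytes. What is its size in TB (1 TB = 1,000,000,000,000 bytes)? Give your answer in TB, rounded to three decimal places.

471,458,659,235,870 bytes given.
1 TB = 1,000,000,000,000 bytes
471,458,659,235,870 / 1,000,000,000,000 = 471.459 TB

471.459 TB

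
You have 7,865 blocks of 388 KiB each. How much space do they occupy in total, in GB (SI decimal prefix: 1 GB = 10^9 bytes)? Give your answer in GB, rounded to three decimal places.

3.125 GB

Total = 7,865 × 388 KiB = 3,051,620 KiB
= 3,051,620 × 1,024 bytes = 3,124,858,880 bytes
1 GB = 1,000,000,000 bytes
3,124,858,880 / 1,000,000,000 = 3.125 GB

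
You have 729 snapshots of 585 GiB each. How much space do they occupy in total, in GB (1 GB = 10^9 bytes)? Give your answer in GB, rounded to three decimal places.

457,913.307 GB

Total = 729 × 585 GiB = 426,465 GiB
= 426,465 × 1,073,741,824 bytes = 457,913,306,972,160 bytes
1 GB = 1,000,000,000 bytes
457,913,306,972,160 / 1,000,000,000 = 457,913.307 GB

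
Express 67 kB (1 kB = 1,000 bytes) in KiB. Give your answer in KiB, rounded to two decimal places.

65.43 KiB

67 kB = 67 × 10^3 bytes = 67,000 bytes
1 KiB = 1,024 bytes
67,000 / 1,024 = 65.43 KiB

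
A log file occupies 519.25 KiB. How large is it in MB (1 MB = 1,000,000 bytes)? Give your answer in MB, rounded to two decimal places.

0.53 MB

519.25 KiB = 519.25 × 2^10 bytes = 531,712 bytes
1 MB = 1,000,000 bytes
531,712 / 1,000,000 = 0.53 MB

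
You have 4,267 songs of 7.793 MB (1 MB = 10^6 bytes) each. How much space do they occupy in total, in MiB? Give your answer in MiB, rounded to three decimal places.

Total = 4,267 × 7.793 MB = 33252.731 MB
= 33252.731 × 1,000,000 bytes = 33,252,731,000 bytes
1 MiB = 1,048,576 bytes
33,252,731,000 / 1,048,576 = 31,712.276 MiB

31,712.276 MiB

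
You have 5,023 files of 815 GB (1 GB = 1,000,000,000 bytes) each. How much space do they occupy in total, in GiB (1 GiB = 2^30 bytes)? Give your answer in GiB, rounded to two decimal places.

Total = 5,023 × 815 GB = 4,093,745 GB
= 4,093,745 × 1,000,000,000 bytes = 4,093,745,000,000,000 bytes
1 GiB = 1,073,741,824 bytes
4,093,745,000,000,000 / 1,073,741,824 = 3,812,597.13 GiB

3,812,597.13 GiB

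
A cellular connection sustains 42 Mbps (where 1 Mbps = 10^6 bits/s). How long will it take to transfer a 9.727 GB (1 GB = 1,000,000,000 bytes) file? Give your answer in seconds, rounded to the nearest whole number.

9.727 GB = 9,727,000,000 bytes = 77,816,000,000 bits
42 Mbps = 42,000,000 bits/s
time = 77,816,000,000 / 42,000,000 = 1,853 s

1,853 seconds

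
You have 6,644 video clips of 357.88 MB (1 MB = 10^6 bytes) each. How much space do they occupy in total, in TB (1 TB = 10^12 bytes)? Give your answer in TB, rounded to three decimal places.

2.378 TB

Total = 6,644 × 357.88 MB = 2377754.72 MB
= 2377754.72 × 1,000,000 bytes = 2,377,754,720,000 bytes
1 TB = 1,000,000,000,000 bytes
2,377,754,720,000 / 1,000,000,000,000 = 2.378 TB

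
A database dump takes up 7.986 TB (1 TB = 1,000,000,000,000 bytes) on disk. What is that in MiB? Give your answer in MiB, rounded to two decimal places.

7,616,043.09 MiB

7.986 TB = 7.986 × 10^12 bytes = 7,986,000,000,000 bytes
1 MiB = 2^20 bytes = 1,048,576 bytes
7,986,000,000,000 / 1,048,576 = 7,616,043.09 MiB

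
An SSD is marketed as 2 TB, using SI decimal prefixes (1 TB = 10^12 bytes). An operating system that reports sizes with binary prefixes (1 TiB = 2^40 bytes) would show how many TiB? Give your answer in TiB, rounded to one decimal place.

2 TB = 2 × 10^12 bytes = 2,000,000,000,000 bytes
1 TiB = 1,099,511,627,776 bytes
2,000,000,000,000 / 1,099,511,627,776 = 1.8 TiB

1.8 TiB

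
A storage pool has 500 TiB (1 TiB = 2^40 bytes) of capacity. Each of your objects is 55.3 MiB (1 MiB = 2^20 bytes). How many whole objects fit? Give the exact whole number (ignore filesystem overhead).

9,480,795

Capacity: 500 TiB = 549,755,813,888,000 bytes
Per item: 55.3 MiB = 57,986,252.8 bytes
⌊549,755,813,888,000 / 57,986,252.8⌋ = 9,480,795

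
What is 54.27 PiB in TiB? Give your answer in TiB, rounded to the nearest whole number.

55,572 TiB

54.27 PiB = 54.27 × 2^50 bytes = 61,102,587,944,349,204.48 bytes
1 TiB = 1,099,511,627,776 bytes
61,102,587,944,349,204.48 / 1,099,511,627,776 = 55,572 TiB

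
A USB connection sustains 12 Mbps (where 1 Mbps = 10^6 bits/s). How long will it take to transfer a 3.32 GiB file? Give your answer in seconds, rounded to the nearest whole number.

3.32 GiB = 3,564,822,855.68 bytes = 28,518,582,845.44 bits
12 Mbps = 12,000,000 bits/s
time = 28,518,582,845.44 / 12,000,000 = 2,377 s

2,377 seconds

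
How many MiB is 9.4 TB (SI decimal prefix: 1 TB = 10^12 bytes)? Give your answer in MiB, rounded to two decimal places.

8,964,538.57 MiB

9.4 TB = 9.4 × 10^12 bytes = 9,400,000,000,000 bytes
1 MiB = 1,048,576 bytes
9,400,000,000,000 / 1,048,576 = 8,964,538.57 MiB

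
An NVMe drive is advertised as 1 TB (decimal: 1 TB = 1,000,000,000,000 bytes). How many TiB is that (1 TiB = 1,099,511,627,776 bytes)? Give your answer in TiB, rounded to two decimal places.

1 TB × 1,000,000,000,000 bytes/TB = 1,000,000,000,000 bytes
1 TiB = 1,099,511,627,776 bytes
1,000,000,000,000 / 1,099,511,627,776 = 0.91 TiB

0.91 TiB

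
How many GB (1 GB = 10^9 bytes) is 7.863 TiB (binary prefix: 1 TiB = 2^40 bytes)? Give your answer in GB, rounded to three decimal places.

7.863 TiB = 7.863 × 2^40 bytes = 8,645,459,929,202.688 bytes
1 GB = 1,000,000,000 bytes
8,645,459,929,202.688 / 1,000,000,000 = 8,645.460 GB

8,645.460 GB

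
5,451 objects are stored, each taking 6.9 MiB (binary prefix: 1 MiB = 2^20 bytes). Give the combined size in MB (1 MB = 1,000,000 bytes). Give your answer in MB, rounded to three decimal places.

Total = 5,451 × 6.9 MiB = 37611.9 MiB
= 37611.9 × 1,048,576 bytes = 39,438,935,654.4 bytes
1 MB = 1,000,000 bytes
39,438,935,654.4 / 1,000,000 = 39,438.936 MB

39,438.936 MB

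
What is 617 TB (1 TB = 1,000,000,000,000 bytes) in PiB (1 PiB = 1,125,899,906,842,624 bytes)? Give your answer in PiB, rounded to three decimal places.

0.548 PiB

617 TB × 1,000,000,000,000 bytes/TB = 617,000,000,000,000 bytes
1 PiB = 1,125,899,906,842,624 bytes
617,000,000,000,000 / 1,125,899,906,842,624 = 0.548 PiB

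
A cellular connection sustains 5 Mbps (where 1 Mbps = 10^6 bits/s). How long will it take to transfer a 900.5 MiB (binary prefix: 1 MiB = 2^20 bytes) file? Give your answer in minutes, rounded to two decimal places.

25.18 minutes

900.5 MiB = 944,242,688 bytes = 7,553,941,504 bits
5 Mbps = 5,000,000 bits/s
time = 7,553,941,504 / 5,000,000 = 1,510.788 s
1,510.788 s / 60 = 25.18 minutes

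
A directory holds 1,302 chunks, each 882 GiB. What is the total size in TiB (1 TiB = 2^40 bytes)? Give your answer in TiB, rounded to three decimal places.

Total = 1,302 × 882 GiB = 1,148,364 GiB
= 1,148,364 × 1,073,741,824 bytes = 1,233,046,455,975,936 bytes
1 TiB = 1,099,511,627,776 bytes
1,233,046,455,975,936 / 1,099,511,627,776 = 1,121.449 TiB

1,121.449 TiB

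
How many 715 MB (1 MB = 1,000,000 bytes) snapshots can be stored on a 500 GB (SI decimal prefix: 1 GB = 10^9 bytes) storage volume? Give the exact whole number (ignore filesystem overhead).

699

Capacity: 500 GB = 500,000,000,000 bytes
Per item: 715 MB = 715,000,000 bytes
⌊500,000,000,000 / 715,000,000⌋ = 699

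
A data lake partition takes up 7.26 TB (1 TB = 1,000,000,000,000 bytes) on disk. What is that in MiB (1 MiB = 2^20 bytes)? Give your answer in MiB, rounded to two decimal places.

6,923,675.54 MiB

7.26 TB × 1,000,000,000,000 bytes/TB = 7,260,000,000,000 bytes
1 MiB = 1,048,576 bytes
7,260,000,000,000 / 1,048,576 = 6,923,675.54 MiB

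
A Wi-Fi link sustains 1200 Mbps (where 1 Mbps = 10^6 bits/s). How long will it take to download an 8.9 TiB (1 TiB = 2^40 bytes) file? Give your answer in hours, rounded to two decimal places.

8.9 TiB = 9,785,653,487,206.4 bytes = 78,285,227,897,651.2 bits
1200 Mbps = 1,200,000,000 bits/s
time = 78,285,227,897,651.2 / 1,200,000,000 = 65,237.6899 s
65,237.6899 s / 3600 = 18.12 hours

18.12 hours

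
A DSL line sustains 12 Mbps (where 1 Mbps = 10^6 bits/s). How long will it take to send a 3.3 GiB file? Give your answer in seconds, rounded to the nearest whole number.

3.3 GiB = 3,543,348,019.2 bytes = 28,346,784,153.6 bits
12 Mbps = 12,000,000 bits/s
time = 28,346,784,153.6 / 12,000,000 = 2,362 s

2,362 seconds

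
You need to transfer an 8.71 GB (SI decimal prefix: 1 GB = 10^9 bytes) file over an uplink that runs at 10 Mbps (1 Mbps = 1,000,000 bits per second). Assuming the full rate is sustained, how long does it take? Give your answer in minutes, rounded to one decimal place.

8.71 GB = 8,710,000,000 bytes = 69,680,000,000 bits
10 Mbps = 10,000,000 bits/s
time = 69,680,000,000 / 10,000,000 = 6,968.00 s
6,968.00 s / 60 = 116.1 minutes

116.1 minutes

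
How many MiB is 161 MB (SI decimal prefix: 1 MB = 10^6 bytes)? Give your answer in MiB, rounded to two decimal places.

161 MB = 161 × 10^6 bytes = 161,000,000 bytes
1 MiB = 2^20 bytes = 1,048,576 bytes
161,000,000 / 1,048,576 = 153.54 MiB

153.54 MiB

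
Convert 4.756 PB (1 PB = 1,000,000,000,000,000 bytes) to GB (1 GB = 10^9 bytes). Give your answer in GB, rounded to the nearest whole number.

4,756,000 GB

4.756 PB = 4.756 × 10^15 bytes = 4,756,000,000,000,000 bytes
1 GB = 1,000,000,000 bytes
4,756,000,000,000,000 / 1,000,000,000 = 4,756,000 GB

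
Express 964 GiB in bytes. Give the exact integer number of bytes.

964 × 1,073,741,824 = 1,035,087,118,336 bytes  (1 GiB = 2^30 bytes)

1,035,087,118,336 bytes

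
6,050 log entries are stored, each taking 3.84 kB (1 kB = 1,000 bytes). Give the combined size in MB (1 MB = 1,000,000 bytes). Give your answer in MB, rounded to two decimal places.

Total = 6,050 × 3.84 kB = 23,232 kB
= 23,232 × 1,000 bytes = 23,232,000 bytes
1 MB = 1,000,000 bytes
23,232,000 / 1,000,000 = 23.23 MB

23.23 MB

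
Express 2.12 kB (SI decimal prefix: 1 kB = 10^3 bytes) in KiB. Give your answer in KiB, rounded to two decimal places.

2.12 kB = 2.12 × 10^3 bytes = 2,120 bytes
1 KiB = 2^10 bytes = 1,024 bytes
2,120 / 1,024 = 2.07 KiB

2.07 KiB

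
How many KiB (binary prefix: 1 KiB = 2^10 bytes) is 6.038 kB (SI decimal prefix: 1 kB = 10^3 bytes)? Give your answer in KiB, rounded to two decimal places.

5.90 KiB

6.038 kB = 6.038 × 10^3 bytes = 6,038 bytes
1 KiB = 1,024 bytes
6,038 / 1,024 = 5.90 KiB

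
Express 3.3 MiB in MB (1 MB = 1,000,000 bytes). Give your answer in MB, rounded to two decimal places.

3.3 MiB = 3.3 × 2^20 bytes = 3,460,300.8 bytes
1 MB = 1,000,000 bytes
3,460,300.8 / 1,000,000 = 3.46 MB

3.46 MB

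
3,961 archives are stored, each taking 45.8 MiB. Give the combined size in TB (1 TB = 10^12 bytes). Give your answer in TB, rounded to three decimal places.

Total = 3,961 × 45.8 MiB = 181413.8 MiB
= 181413.8 × 1,048,576 bytes = 190,226,156,748.8 bytes
1 TB = 1,000,000,000,000 bytes
190,226,156,748.8 / 1,000,000,000,000 = 0.190 TB

0.190 TB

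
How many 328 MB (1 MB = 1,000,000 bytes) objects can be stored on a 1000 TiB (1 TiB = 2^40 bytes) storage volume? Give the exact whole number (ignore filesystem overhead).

3,352,169

Capacity: 1000 TiB = 1,099,511,627,776,000 bytes
Per item: 328 MB = 328,000,000 bytes
⌊1,099,511,627,776,000 / 328,000,000⌋ = 3,352,169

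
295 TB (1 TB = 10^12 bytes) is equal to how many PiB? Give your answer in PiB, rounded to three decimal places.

0.262 PiB

295 TB = 295 × 10^12 bytes = 295,000,000,000,000 bytes
1 PiB = 2^50 bytes = 1,125,899,906,842,624 bytes
295,000,000,000,000 / 1,125,899,906,842,624 = 0.262 PiB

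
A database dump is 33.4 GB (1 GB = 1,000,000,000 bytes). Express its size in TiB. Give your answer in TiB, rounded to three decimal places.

33.4 GB × 1,000,000,000 bytes/GB = 33,400,000,000 bytes
1 TiB = 1,099,511,627,776 bytes
33,400,000,000 / 1,099,511,627,776 = 0.030 TiB

0.030 TiB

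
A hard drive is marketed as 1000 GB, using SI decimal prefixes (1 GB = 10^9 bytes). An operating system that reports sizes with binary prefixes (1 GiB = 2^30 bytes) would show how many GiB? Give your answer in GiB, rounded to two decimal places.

931.32 GiB

1000 GB × 1,000,000,000 bytes/GB = 1,000,000,000,000 bytes
1 GiB = 1,073,741,824 bytes
1,000,000,000,000 / 1,073,741,824 = 931.32 GiB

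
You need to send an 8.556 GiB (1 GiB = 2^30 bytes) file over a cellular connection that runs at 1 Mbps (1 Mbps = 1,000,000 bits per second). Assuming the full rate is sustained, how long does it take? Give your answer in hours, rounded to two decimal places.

20.42 hours

8.556 GiB = 9,186,935,046.144 bytes = 73,495,480,369.152 bits
1 Mbps = 1,000,000 bits/s
time = 73,495,480,369.152 / 1,000,000 = 73,495.4804 s
73,495.4804 s / 3600 = 20.42 hours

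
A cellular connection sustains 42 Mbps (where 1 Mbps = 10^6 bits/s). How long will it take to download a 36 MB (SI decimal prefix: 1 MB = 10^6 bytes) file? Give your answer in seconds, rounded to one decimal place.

6.9 seconds

36 MB = 36,000,000 bytes = 288,000,000 bits
42 Mbps = 42,000,000 bits/s
time = 288,000,000 / 42,000,000 = 6.9 s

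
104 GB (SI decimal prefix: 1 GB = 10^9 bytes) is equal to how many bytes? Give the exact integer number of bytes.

104 × 1,000,000,000 = 104,000,000,000 bytes

104,000,000,000 bytes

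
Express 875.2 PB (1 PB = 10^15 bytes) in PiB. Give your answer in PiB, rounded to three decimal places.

875.2 PB = 875.2 × 10^15 bytes = 875,200,000,000,000,000 bytes
1 PiB = 1,125,899,906,842,624 bytes
875,200,000,000,000,000 / 1,125,899,906,842,624 = 777.334 PiB

777.334 PiB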